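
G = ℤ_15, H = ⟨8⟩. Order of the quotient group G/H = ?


|⟨8⟩| = n / gcd(8, 15) = 15 / 1 = 15
H is normal (ℤ_15 is abelian).
|G/H| = |G| / |H| = 15 / 15 = 1

|G/H| = 1


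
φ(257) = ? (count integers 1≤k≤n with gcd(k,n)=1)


Factor n: 257 = 257
φ(n) = n · ∏(1 - 1/p) over distinct primes p | n
φ(257) = 257 · (1 - 1/257) = 256

φ(257) = 256


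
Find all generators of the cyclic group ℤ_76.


g generates ℤ_n iff gcd(g,n) = 1
Prime factors of 76: 2, 19
Generators are g ∈ {1,...,75} not divisible by any of these primes.
Generators: {1, 3, 5, 7, 9, 11, 13, 15, 17, 21, 23, 25, 27, 29, 31, 33, 35, 37, 39, 41, 43, 45, 47, 49, 51, 53, 55, 59, 61, 63, 65, 67, 69, 71, 73, 75}
Number of generators = φ(76) = 36

Generators of ℤ_76 = {1, 3, 5, 7, 9, 11, 13, 15, 17, 21, 23, 25, 27, 29, 31, 33, 35, 37, 39, 41, 43, 45, 47, 49, 51, 53, 55, 59, 61, 63, 65, 67, 69, 71, 73, 75}


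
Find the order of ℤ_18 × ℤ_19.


|A × B| = |A| · |B|
|ℤ_18 × ℤ_19| = 18 × 19 = 342

|ℤ_18 × ℤ_19| = 342


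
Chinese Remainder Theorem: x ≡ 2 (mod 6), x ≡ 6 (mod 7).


m₁ = 6, m₂ = 7, gcd = 1, so CRT applies. M = m₁·m₂ = 42
Let M₁ = M/m₁ = 7, M₂ = M/m₂ = 6
Find y₁ ≡ M₁⁻¹ (mod m₁): 7⁻¹ ≡ 1 (mod 6)
Find y₂ ≡ M₂⁻¹ (mod m₂): 6⁻¹ ≡ 6 (mod 7)
x = a₁·M₁·y₁ + a₂·M₂·y₂ = 2·7·1 + 6·6·6 = 230
Reduce mod 42: x ≡ 20
Check: 20 mod 6 = 2 ✓, 20 mod 7 = 6 ✓

x ≡ 20 (mod 42)


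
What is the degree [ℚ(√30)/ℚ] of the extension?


√30 has minimal polynomial x² - 30 (irreducible over ℚ since 30 is squarefree)

[ℚ(√30)/ℚ] = 2


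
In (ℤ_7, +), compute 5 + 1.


Operation: addition mod 7
5 + 1 = (a + b) mod 7 with a = 5, b = 1

5 + 1 = 6


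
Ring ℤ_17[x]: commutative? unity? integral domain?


ℤ_17 is a field (n prime), so ℤ_17[x] is a commutative integral domain with unity
Commutative: Yes
Integral domain: Yes
Has unity: Yes

ℤ_17[x]: Commutative=Yes, Unity=Yes


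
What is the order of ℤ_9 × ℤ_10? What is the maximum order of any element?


|ℤ_9 × ℤ_10| = 9 × 10 = 90
Max element order = lcm(9,10) = 90
Cyclic? Yes (gcd=1)

|ℤ_9×ℤ_10| = 90, max element order = 90


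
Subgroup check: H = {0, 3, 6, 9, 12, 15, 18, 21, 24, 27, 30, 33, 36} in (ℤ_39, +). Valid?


Subgroup test for H = {0, 3, 6, 9, 12, 15, 18, 21, 24, 27, 30, 33, 36} in (ℤ_39, +):
(1) 0 ∈ H? Yes
(2) Closure: for all a,b ∈ H, (a+b) mod 39 ∈ H? Yes
(3) Inverses: for all a ∈ H, -a mod 39 ∈ H? Yes

Yes, H is a subgroup of ℤ_39


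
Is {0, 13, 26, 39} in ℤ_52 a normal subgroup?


H = {0, 13, 26, 39} in ℤ_52
ℤ_52 is abelian; every subgroup of an abelian group is normal

Yes, normal subgroup


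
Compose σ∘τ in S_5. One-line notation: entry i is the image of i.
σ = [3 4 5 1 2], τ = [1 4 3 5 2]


σ∘τ: apply τ first, then σ
1 →τ 1 →σ 3
2 →τ 4 →σ 1
3 →τ 3 →σ 5
4 →τ 5 →σ 2
5 →τ 2 →σ 4

σ∘τ = [3 1 5 2 4]


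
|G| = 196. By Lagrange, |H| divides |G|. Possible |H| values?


Lagrange's theorem: |H| divides |G|
|G| = 196
Divisors of 196: 1, 2, 4, 7, 14, 28, 49, 98, 196

Possible subgroup orders: {1, 2, 4, 7, 14, 28, 49, 98, 196}


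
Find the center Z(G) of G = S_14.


Z(G) = {g ∈ G | gx = xg for all x ∈ G}
S_n is non-abelian for n ≥ 3; Z(S_14) is trivial

Z(S_14) = {e}


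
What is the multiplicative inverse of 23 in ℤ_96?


Use the extended Euclidean algorithm to write 1 = 23·s + 96·t; then s mod 96 is the inverse.
Euclidean algorithm:
  23 = 0·96 + 23
  96 = 4·23 + 4
  23 = 5·4 + 3
  4 = 1·3 + 1
  3 = 3·1 + 0
gcd(23,96) = 1
Back-substitution gives: 23·(-25) + 96·(6) = 1
So 23⁻¹ ≡ -25 ≡ 71 (mod 96)
Check: 23 × 71 = 1633 ≡ 1 (mod 96) ✓

23⁻¹ ≡ 71 (mod 96)


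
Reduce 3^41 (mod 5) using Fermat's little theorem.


Fermat's little theorem: if p is prime and gcd(a,p)=1, then a^(p-1) ≡ 1 (mod p)
p = 5 is prime, gcd(3,5) = 1
Reduce exponent: 41 mod 4 = 1
So 3^41 ≡ 3^1 (mod 5)
3^1 mod 5 = 3

3^41 ≡ 3 (mod 5)


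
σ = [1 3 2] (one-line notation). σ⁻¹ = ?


To find σ⁻¹, swap domain and range:
σ(1) = 1 → σ⁻¹(1) = 1
σ(2) = 3 → σ⁻¹(3) = 2
σ(3) = 2 → σ⁻¹(2) = 3

σ⁻¹ = [1 3 2]


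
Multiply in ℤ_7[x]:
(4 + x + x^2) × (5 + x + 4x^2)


Expand and collect like terms; reduce coefficients mod 7:
x^0: 4·5 = 20 ≡ 6 (mod 7)
x^1: 4·1 + 1·5 = 9 ≡ 2 (mod 7)
x^2: 4·4 + 1·1 + 1·5 = 22 ≡ 1 (mod 7)
x^3: 1·4 + 1·1 = 5 ≡ 5 (mod 7)
x^4: 1·4 = 4 ≡ 4 (mod 7)
Result: 6 + 2x + x^2 + 5x^3 + 4x^4

f · g = 6 + 2x + x^2 + 5x^3 + 4x^4


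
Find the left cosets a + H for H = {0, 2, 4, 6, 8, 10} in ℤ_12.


H = {0, 2, 4, 6, 8, 10}, |H| = 6
Number of cosets = |G|/|H| = 12/6 = 2
0 + H = {0, 2, 4, 6, 8, 10}
1 + H = {1, 3, 5, 7, 9, 11}

Cosets: 0+H={0,2,4,6,8,10}; 1+H={1,3,5,7,9,11}


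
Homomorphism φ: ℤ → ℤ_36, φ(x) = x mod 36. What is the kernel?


Kernel = preimage of identity
ker(φ) = {x ∈ ℤ : x ≡ 0 (mod 36)} = 36ℤ = {0, ±36, ±72, ...}

ker(φ) = 36ℤ


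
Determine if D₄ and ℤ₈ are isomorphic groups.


Comparing D₄ and ℤ₈:
D₄ is non-abelian, ℤ₈ is abelian

No, D₄ ≇ ℤ₈


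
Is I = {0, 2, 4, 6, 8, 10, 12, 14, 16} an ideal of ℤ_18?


Check ideal conditions for I = {0, 2, 4, 6, 8, 10, 12, 14, 16} in ℤ_18:
(1) I is an additive subgroup? Yes
(2) For r ∈ ℤ_18 and a ∈ I: r·a ∈ I? Yes

Yes, I is an ideal of ℤ_18


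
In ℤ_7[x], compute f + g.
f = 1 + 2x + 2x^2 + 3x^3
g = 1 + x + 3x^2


Add coefficients mod 7:
x^0: 1 + 1 = 2 (mod 7)
x^1: 2 + 1 = 3 (mod 7)
x^2: 2 + 3 = 5 (mod 7)
x^3: 3 + 0 = 3 (mod 7)
Result: 2 + 3x + 5x^2 + 3x^3

f + g = 2 + 3x + 5x^2 + 3x^3


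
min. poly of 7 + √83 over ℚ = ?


Let α = 7 + √83. Then α - 7 = √83, so (α - 7)² = 83, giving α² - 14α - 34 = 0. Degree 2 and α ∉ ℚ, so this is the minimal polynomial.

Minimal polynomial: x² - 14x - 34


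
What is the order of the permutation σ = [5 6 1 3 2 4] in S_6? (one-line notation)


Cycle decomposition: (1 5 2 6 4 3)
Cycle lengths: 6
Order = lcm(6) = 6

ord(σ) = 6


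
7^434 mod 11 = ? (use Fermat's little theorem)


Fermat's little theorem: if p is prime and gcd(a,p)=1, then a^(p-1) ≡ 1 (mod p)
p = 11 is prime, gcd(7,11) = 1
Reduce exponent: 434 mod 10 = 4
So 7^434 ≡ 7^4 (mod 11)
7^4 mod 11 = 3

7^434 ≡ 3 (mod 11)


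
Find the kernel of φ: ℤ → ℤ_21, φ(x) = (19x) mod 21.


Kernel = preimage of identity
ker(φ) = {x ∈ ℤ : 19x ≡ 0 (mod 21)}. gcd(19,21) = 1, so 19x ≡ 0 (mod 21) ⟺ x ≡ 0 (mod 21/1 = 21). Hence ker(φ) = 21ℤ

ker(φ) = 21ℤ


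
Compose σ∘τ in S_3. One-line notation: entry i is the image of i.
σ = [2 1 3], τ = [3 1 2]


σ∘τ: apply τ first, then σ
1 →τ 3 →σ 3
2 →τ 1 →σ 2
3 →τ 2 →σ 1

σ∘τ = [3 2 1]


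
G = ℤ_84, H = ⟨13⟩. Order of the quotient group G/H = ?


|⟨13⟩| = n / gcd(13, 84) = 84 / 1 = 84
H is normal (ℤ_84 is abelian).
|G/H| = |G| / |H| = 84 / 84 = 1

|G/H| = 1


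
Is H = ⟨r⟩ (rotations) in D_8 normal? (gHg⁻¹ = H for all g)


H = ⟨r⟩ (rotations) in D_8
The rotation subgroup ⟨r⟩ has index 2 in D_8, so it is normal

Yes, normal subgroup


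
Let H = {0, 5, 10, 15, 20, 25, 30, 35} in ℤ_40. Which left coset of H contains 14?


14 + H = {14 + h (mod 40) : h ∈ H}
14+0=14, 14+5=19, 14+10=24, 14+15=29, 14+20=34, 14+25=39, 14+30=4, 14+35=9
14 + H = {4, 9, 14, 19, 24, 29, 34, 39} = 4 + H

14 + H = {4, 9, 14, 19, 24, 29, 34, 39}


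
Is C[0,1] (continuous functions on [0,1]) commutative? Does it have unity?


pointwise +,× is commutative with unity (constant 1); but bump functions with disjoint support multiply to 0 — zero divisors, so not an integral domain
Commutative: Yes
Integral domain: No
Has unity: Yes

C[0,1] (continuous functions on [0,1]): Commutative=Yes, Unity=Yes


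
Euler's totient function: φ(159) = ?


Factor n: 159 = 3 × 53
φ(n) = n · ∏(1 - 1/p) over distinct primes p | n
φ(159) = 159 · (1 - 1/3) · (1 - 1/53) = 104

φ(159) = 104


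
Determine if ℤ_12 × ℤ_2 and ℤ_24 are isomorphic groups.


Comparing ℤ_12 × ℤ_2 and ℤ_24:
gcd(12,2) = 2 ≠ 1. Max element order in ℤ_12×ℤ_2 is lcm(12,2) = 12 < 24, so it has no element of order 24

No, ℤ_12 × ℤ_2 ≇ ℤ_24


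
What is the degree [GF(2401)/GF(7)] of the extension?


GF(2401) = GF(7^4), so the extension degree is 4

[GF(2401)/GF(7)] = 4


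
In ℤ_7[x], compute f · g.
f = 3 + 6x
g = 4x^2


Expand and collect like terms; reduce coefficients mod 7:
x^0: 3·0 = 0 ≡ 0 (mod 7)
x^1: 3·0 + 6·0 = 0 ≡ 0 (mod 7)
x^2: 3·4 + 6·0 = 12 ≡ 5 (mod 7)
x^3: 6·4 = 24 ≡ 3 (mod 7)
Result: 5x^2 + 3x^3

f · g = 5x^2 + 3x^3


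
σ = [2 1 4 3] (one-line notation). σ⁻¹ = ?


To find σ⁻¹, swap domain and range:
σ(1) = 2 → σ⁻¹(2) = 1
σ(2) = 1 → σ⁻¹(1) = 2
σ(3) = 4 → σ⁻¹(4) = 3
σ(4) = 3 → σ⁻¹(3) = 4

σ⁻¹ = [2 1 4 3]


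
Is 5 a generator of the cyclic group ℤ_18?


g generates ℤ_n iff gcd(g, n) = 1
gcd(5, 18) = 1
Since gcd = 1, 5 is a generator.

Yes, 5 generates ℤ_18


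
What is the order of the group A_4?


|A_n| = n!/2 (even permutations)
|A_4| = 4!/2 = 24/2 = 12

|A_4| = 12


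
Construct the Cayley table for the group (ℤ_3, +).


Elements: {0, 1, 2}
Operation: addition mod 3
Entry (a, b) = (a + b) mod 3

Cayley table:
  | 0 | 1 | 2
0 | 0 | 1 | 2
1 | 1 | 2 | 0
2 | 2 | 0 | 1


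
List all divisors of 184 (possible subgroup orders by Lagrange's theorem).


Lagrange's theorem: |H| divides |G|
|G| = 184
Divisors of 184: 1, 2, 4, 8, 23, 46, 92, 184

Possible subgroup orders: {1, 2, 4, 8, 23, 46, 92, 184}


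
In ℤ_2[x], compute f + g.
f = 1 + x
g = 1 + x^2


Add coefficients mod 2:
x^0: 1 + 1 = 0 (mod 2)
x^1: 1 + 0 = 1 (mod 2)
x^2: 0 + 1 = 1 (mod 2)
Result: x + x^2

f + g = x + x^2


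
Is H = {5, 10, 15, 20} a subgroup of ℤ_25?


Subgroup test for H = {5, 10, 15, 20} in (ℤ_25, +):
(1) 0 ∈ H? No
(2) Closure: for all a,b ∈ H, (a+b) mod 25 ∈ H? No  [counterexample: 5 + 20 = 0 ∉ H]
(3) Inverses: for all a ∈ H, -a mod 25 ∈ H? Yes

No, H is not a subgroup of ℤ_25


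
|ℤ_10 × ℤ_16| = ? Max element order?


|ℤ_10 × ℤ_16| = 10 × 16 = 160
Max element order = lcm(10,16) = 80
Cyclic? No (gcd=2)

|ℤ_10×ℤ_16| = 160, max element order = 80


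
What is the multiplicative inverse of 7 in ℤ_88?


Use the extended Euclidean algorithm to write 1 = 7·s + 88·t; then s mod 88 is the inverse.
Euclidean algorithm:
  7 = 0·88 + 7
  88 = 12·7 + 4
  7 = 1·4 + 3
  4 = 1·3 + 1
  3 = 3·1 + 0
gcd(7,88) = 1
Back-substitution gives: 7·(-25) + 88·(2) = 1
So 7⁻¹ ≡ -25 ≡ 63 (mod 88)
Check: 7 × 63 = 441 ≡ 1 (mod 88) ✓

7⁻¹ ≡ 63 (mod 88)


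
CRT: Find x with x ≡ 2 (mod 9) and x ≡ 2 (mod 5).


m₁ = 9, m₂ = 5, gcd = 1, so CRT applies. M = m₁·m₂ = 45
Let M₁ = M/m₁ = 5, M₂ = M/m₂ = 9
Find y₁ ≡ M₁⁻¹ (mod m₁): 5⁻¹ ≡ 2 (mod 9)
Find y₂ ≡ M₂⁻¹ (mod m₂): 9⁻¹ ≡ 4 (mod 5)
x = a₁·M₁·y₁ + a₂·M₂·y₂ = 2·5·2 + 2·9·4 = 92
Reduce mod 45: x ≡ 2
Check: 2 mod 9 = 2 ✓, 2 mod 5 = 2 ✓

x ≡ 2 (mod 45)


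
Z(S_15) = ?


Z(G) = {g ∈ G | gx = xg for all x ∈ G}
S_n is non-abelian for n ≥ 3; Z(S_15) is trivial

Z(S_15) = {e}


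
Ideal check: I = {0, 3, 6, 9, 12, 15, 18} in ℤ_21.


Check ideal conditions for I = {0, 3, 6, 9, 12, 15, 18} in ℤ_21:
(1) I is an additive subgroup? Yes
(2) For r ∈ ℤ_21 and a ∈ I: r·a ∈ I? Yes

Yes, I is an ideal of ℤ_21


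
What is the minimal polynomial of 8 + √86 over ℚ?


Let α = 8 + √86. Then α - 8 = √86, so (α - 8)² = 86, giving α² - 16α - 22 = 0. Degree 2 and α ∉ ℚ, so this is the minimal polynomial.

Minimal polynomial: x² - 16x - 22


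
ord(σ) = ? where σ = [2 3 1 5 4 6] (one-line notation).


Cycle decomposition: (1 2 3) (4 5)
Cycle lengths: 3, 2
Order = lcm(3, 2) = 6

ord(σ) = 6


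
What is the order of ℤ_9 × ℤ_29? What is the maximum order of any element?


|ℤ_9 × ℤ_29| = 9 × 29 = 261
Max element order = lcm(9,29) = 261
Cyclic? Yes (gcd=1)

|ℤ_9×ℤ_29| = 261, max element order = 261


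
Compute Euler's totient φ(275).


Factor n: 275 = 5^2 × 11
φ(n) = n · ∏(1 - 1/p) over distinct primes p | n
φ(275) = 275 · (1 - 1/5) · (1 - 1/11) = 200

φ(275) = 200


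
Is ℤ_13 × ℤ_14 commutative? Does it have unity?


Direct product ring; commutative with unity (1,1); but (1,0)·(0,1) = (0,0) gives zero divisors, so not an integral domain
Commutative: Yes
Integral domain: No
Has unity: Yes

ℤ_13 × ℤ_14: Commutative=Yes, Unity=Yes


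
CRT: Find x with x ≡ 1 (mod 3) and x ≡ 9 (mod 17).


m₁ = 3, m₂ = 17, gcd = 1, so CRT applies. M = m₁·m₂ = 51
Let M₁ = M/m₁ = 17, M₂ = M/m₂ = 3
Find y₁ ≡ M₁⁻¹ (mod m₁): 17⁻¹ ≡ 2 (mod 3)
Find y₂ ≡ M₂⁻¹ (mod m₂): 3⁻¹ ≡ 6 (mod 17)
x = a₁·M₁·y₁ + a₂·M₂·y₂ = 1·17·2 + 9·3·6 = 196
Reduce mod 51: x ≡ 43
Check: 43 mod 3 = 1 ✓, 43 mod 17 = 9 ✓

x ≡ 43 (mod 51)


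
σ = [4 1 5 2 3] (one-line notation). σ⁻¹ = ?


To find σ⁻¹, swap domain and range:
σ(1) = 4 → σ⁻¹(4) = 1
σ(2) = 1 → σ⁻¹(1) = 2
σ(3) = 5 → σ⁻¹(5) = 3
σ(4) = 2 → σ⁻¹(2) = 4
σ(5) = 3 → σ⁻¹(3) = 5

σ⁻¹ = [2 4 5 1 3]


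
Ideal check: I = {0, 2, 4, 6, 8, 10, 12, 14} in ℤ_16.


Check ideal conditions for I = {0, 2, 4, 6, 8, 10, 12, 14} in ℤ_16:
(1) I is an additive subgroup? Yes
(2) For r ∈ ℤ_16 and a ∈ I: r·a ∈ I? Yes

Yes, I is an ideal of ℤ_16


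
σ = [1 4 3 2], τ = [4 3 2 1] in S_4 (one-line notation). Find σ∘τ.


σ∘τ: apply τ first, then σ
1 →τ 4 →σ 2
2 →τ 3 →σ 3
3 →τ 2 →σ 4
4 →τ 1 →σ 1

σ∘τ = [2 3 4 1]


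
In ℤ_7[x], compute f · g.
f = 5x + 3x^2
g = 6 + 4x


Expand and collect like terms; reduce coefficients mod 7:
x^0: 0·6 = 0 ≡ 0 (mod 7)
x^1: 0·4 + 5·6 = 30 ≡ 2 (mod 7)
x^2: 5·4 + 3·6 = 38 ≡ 3 (mod 7)
x^3: 3·4 = 12 ≡ 5 (mod 7)
Result: 2x + 3x^2 + 5x^3

f · g = 2x + 3x^2 + 5x^3


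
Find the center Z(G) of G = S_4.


Z(G) = {g ∈ G | gx = xg for all x ∈ G}
S_n is non-abelian for n ≥ 3; Z(S_4) is trivial

Z(S_4) = {e}


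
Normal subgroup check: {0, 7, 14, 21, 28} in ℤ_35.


H = {0, 7, 14, 21, 28} in ℤ_35
ℤ_35 is abelian; every subgroup of an abelian group is normal

Yes, normal subgroup


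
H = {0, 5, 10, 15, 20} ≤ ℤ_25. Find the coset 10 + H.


10 + H = {10 + h (mod 25) : h ∈ H}
10+0=10, 10+5=15, 10+10=20, 10+15=0, 10+20=5
10 + H = {0, 5, 10, 15, 20} = 0 + H

10 + H = {0, 5, 10, 15, 20}


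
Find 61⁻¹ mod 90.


Use the extended Euclidean algorithm to write 1 = 61·s + 90·t; then s mod 90 is the inverse.
Euclidean algorithm:
  61 = 0·90 + 61
  90 = 1·61 + 29
  61 = 2·29 + 3
  29 = 9·3 + 2
  3 = 1·2 + 1
  2 = 2·1 + 0
gcd(61,90) = 1
Back-substitution gives: 61·(31) + 90·(-21) = 1
So 61⁻¹ ≡ 31 ≡ 31 (mod 90)
Check: 61 × 31 = 1891 ≡ 1 (mod 90) ✓

61⁻¹ ≡ 31 (mod 90)


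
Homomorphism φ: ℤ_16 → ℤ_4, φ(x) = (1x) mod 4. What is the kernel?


Kernel = preimage of identity
ker(φ) = {x ∈ ℤ_16 : 1x ≡ 0 (mod 4)}. Since 4 | 16, φ is well-defined. The kernel is the cyclic subgroup ⟨4⟩ of ℤ_16 (order 4), i.e. {0, 4, 8, 12}

ker(φ) = {0, 4, 8, 12}


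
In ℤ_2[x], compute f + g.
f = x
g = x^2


Add coefficients mod 2:
x^0: 0 + 0 = 0 (mod 2)
x^1: 1 + 0 = 1 (mod 2)
x^2: 0 + 1 = 1 (mod 2)
Result: x + x^2

f + g = x + x^2


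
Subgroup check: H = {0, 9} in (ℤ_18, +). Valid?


Subgroup test for H = {0, 9} in (ℤ_18, +):
(1) 0 ∈ H? Yes
(2) Closure: for all a,b ∈ H, (a+b) mod 18 ∈ H? Yes
(3) Inverses: for all a ∈ H, -a mod 18 ∈ H? Yes

Yes, H is a subgroup of ℤ_18


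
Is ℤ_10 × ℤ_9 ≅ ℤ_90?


Comparing ℤ_10 × ℤ_9 and ℤ_90:
gcd(10,9) = 1, so ℤ_10 × ℤ_9 ≅ ℤ_90 (CRT)

Yes, ℤ_10 × ℤ_9 ≅ ℤ_90


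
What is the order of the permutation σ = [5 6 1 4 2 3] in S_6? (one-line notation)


Cycle decomposition: (1 5 2 6 3)
Cycle lengths: 5
Order = lcm(5) = 5

ord(σ) = 5


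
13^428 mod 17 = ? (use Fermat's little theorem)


Fermat's little theorem: if p is prime and gcd(a,p)=1, then a^(p-1) ≡ 1 (mod p)
p = 17 is prime, gcd(13,17) = 1
Reduce exponent: 428 mod 16 = 12
So 13^428 ≡ 13^12 (mod 17)
13^12 mod 17 = 1

13^428 ≡ 1 (mod 17)


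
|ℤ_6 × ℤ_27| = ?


|A × B| = |A| · |B|
|ℤ_6 × ℤ_27| = 6 × 27 = 162

|ℤ_6 × ℤ_27| = 162


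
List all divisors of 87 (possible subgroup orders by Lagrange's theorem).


Lagrange's theorem: |H| divides |G|
|G| = 87
Divisors of 87: 1, 3, 29, 87

Possible subgroup orders: {1, 3, 29, 87}


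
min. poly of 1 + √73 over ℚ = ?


Let α = 1 + √73. Then α - 1 = √73, so (α - 1)² = 73, giving α² - 2α - 72 = 0. Degree 2 and α ∉ ℚ, so this is the minimal polynomial.

Minimal polynomial: x² - 2x - 72


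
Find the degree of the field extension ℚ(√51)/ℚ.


√51 has minimal polynomial x² - 51 (irreducible over ℚ since 51 is squarefree)

[ℚ(√51)/ℚ] = 2


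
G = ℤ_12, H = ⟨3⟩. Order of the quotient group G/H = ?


|⟨3⟩| = n / gcd(3, 12) = 12 / 3 = 4
H is normal (ℤ_12 is abelian).
|G/H| = |G| / |H| = 12 / 4 = 3

|G/H| = 3


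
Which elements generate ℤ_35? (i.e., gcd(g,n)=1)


g generates ℤ_n iff gcd(g,n) = 1
Prime factors of 35: 5, 7
Generators are g ∈ {1,...,34} not divisible by any of these primes.
Generators: {1, 2, 3, 4, 6, 8, 9, 11, 12, 13, 16, 17, 18, 19, 22, 23, 24, 26, 27, 29, 31, 32, 33, 34}
Number of generators = φ(35) = 24

Generators of ℤ_35 = {1, 2, 3, 4, 6, 8, 9, 11, 12, 13, 16, 17, 18, 19, 22, 23, 24, 26, 27, 29, 31, 32, 33, 34}


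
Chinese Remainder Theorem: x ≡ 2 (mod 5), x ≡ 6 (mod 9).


m₁ = 5, m₂ = 9, gcd = 1, so CRT applies. M = m₁·m₂ = 45
Let M₁ = M/m₁ = 9, M₂ = M/m₂ = 5
Find y₁ ≡ M₁⁻¹ (mod m₁): 9⁻¹ ≡ 4 (mod 5)
Find y₂ ≡ M₂⁻¹ (mod m₂): 5⁻¹ ≡ 2 (mod 9)
x = a₁·M₁·y₁ + a₂·M₂·y₂ = 2·9·4 + 6·5·2 = 132
Reduce mod 45: x ≡ 42
Check: 42 mod 5 = 2 ✓, 42 mod 9 = 6 ✓

x ≡ 42 (mod 45)


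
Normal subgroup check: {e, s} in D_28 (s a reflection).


H = {e, s} in D_28 (s a reflection)
r·s·r⁻¹ = sr⁻² ≠ s for n ≥ 3, so {e, s} is not closed under conjugation

No, not a normal subgroup


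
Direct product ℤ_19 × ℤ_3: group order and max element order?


|ℤ_19 × ℤ_3| = 19 × 3 = 57
Max element order = lcm(19,3) = 57
Cyclic? Yes (gcd=1)

|ℤ_19×ℤ_3| = 57, max element order = 57


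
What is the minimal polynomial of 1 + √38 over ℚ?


Let α = 1 + √38. Then α - 1 = √38, so (α - 1)² = 38, giving α² - 2α - 37 = 0. Degree 2 and α ∉ ℚ, so this is the minimal polynomial.

Minimal polynomial: x² - 2x - 37


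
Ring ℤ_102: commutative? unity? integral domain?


ℤ_102 is a commutative ring with unity 1; 102 = 2×51 is composite, so 2·51 ≡ 0 gives zero divisors (not an integral domain)
Commutative: Yes
Integral domain: No
Has unity: Yes

ℤ_102: Commutative=Yes, Unity=Yes


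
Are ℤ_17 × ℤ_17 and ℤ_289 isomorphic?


Comparing ℤ_17 × ℤ_17 and ℤ_289:
gcd(17,17) = 17 ≠ 1. Max element order in ℤ_17×ℤ_17 is lcm(17,17) = 17 < 289, so it has no element of order 289

No, ℤ_17 × ℤ_17 ≇ ℤ_289


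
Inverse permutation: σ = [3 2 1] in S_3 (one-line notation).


To find σ⁻¹, swap domain and range:
σ(1) = 3 → σ⁻¹(3) = 1
σ(2) = 2 → σ⁻¹(2) = 2
σ(3) = 1 → σ⁻¹(1) = 3

σ⁻¹ = [3 2 1]


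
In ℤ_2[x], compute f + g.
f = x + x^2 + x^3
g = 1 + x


Add coefficients mod 2:
x^0: 0 + 1 = 1 (mod 2)
x^1: 1 + 1 = 0 (mod 2)
x^2: 1 + 0 = 1 (mod 2)
x^3: 1 + 0 = 1 (mod 2)
Result: 1 + x^2 + x^3

f + g = 1 + x^2 + x^3


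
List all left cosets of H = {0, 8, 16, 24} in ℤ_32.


H = {0, 8, 16, 24}, |H| = 4
Number of cosets = |G|/|H| = 32/4 = 8
0 + H = {0, 8, 16, 24}
1 + H = {1, 9, 17, 25}
2 + H = {2, 10, 18, 26}
3 + H = {3, 11, 19, 27}
4 + H = {4, 12, 20, 28}
5 + H = {5, 13, 21, 29}
6 + H = {6, 14, 22, 30}
7 + H = {7, 15, 23, 31}

Cosets: 0+H={0,8,16,24}; 1+H={1,9,17,25}; 2+H={2,10,18,26}; 3+H={3,11,19,27}; 4+H={4,12,20,28}; 5+H={5,13,21,29}; 6+H={6,14,22,30}; 7+H={7,15,23,31}


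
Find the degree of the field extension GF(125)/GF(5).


GF(125) = GF(5^3), so the extension degree is 3

[GF(125)/GF(5)] = 3


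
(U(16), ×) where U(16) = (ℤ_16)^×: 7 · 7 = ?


Operation: multiplication mod 16
7 · 7 = (a × b) mod 16 with a = 7, b = 7

7 · 7 = 1


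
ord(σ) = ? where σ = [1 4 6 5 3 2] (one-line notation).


Cycle decomposition: (2 4 5 3 6)
Cycle lengths: 5
Order = lcm(5) = 5

ord(σ) = 5


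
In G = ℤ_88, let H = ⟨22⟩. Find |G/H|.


|⟨22⟩| = n / gcd(22, 88) = 88 / 22 = 4
H is normal (ℤ_88 is abelian).
|G/H| = |G| / |H| = 88 / 4 = 22

|G/H| = 22


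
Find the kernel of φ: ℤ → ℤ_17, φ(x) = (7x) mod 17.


Kernel = preimage of identity
ker(φ) = {x ∈ ℤ : 7x ≡ 0 (mod 17)}. gcd(7,17) = 1, so 7x ≡ 0 (mod 17) ⟺ x ≡ 0 (mod 17/1 = 17). Hence ker(φ) = 17ℤ

ker(φ) = 17ℤ


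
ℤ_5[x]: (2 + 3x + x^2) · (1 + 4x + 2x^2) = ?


Expand and collect like terms; reduce coefficients mod 5:
x^0: 2·1 = 2 ≡ 2 (mod 5)
x^1: 2·4 + 3·1 = 11 ≡ 1 (mod 5)
x^2: 2·2 + 3·4 + 1·1 = 17 ≡ 2 (mod 5)
x^3: 3·2 + 1·4 = 10 ≡ 0 (mod 5)
x^4: 1·2 = 2 ≡ 2 (mod 5)
Result: 2 + x + 2x^2 + 2x^4

f · g = 2 + x + 2x^2 + 2x^4


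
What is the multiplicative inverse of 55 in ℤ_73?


Use the extended Euclidean algorithm to write 1 = 55·s + 73·t; then s mod 73 is the inverse.
Euclidean algorithm:
  55 = 0·73 + 55
  73 = 1·55 + 18
  55 = 3·18 + 1
  18 = 18·1 + 0
gcd(55,73) = 1
Back-substitution gives: 55·(4) + 73·(-3) = 1
So 55⁻¹ ≡ 4 ≡ 4 (mod 73)
Check: 55 × 4 = 220 ≡ 1 (mod 73) ✓

55⁻¹ ≡ 4 (mod 73)


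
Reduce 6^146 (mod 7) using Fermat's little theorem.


Fermat's little theorem: if p is prime and gcd(a,p)=1, then a^(p-1) ≡ 1 (mod p)
p = 7 is prime, gcd(6,7) = 1
Reduce exponent: 146 mod 6 = 2
So 6^146 ≡ 6^2 (mod 7)
6^2 mod 7 = 1

6^146 ≡ 1 (mod 7)


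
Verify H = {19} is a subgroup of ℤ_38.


Subgroup test for H = {19} in (ℤ_38, +):
(1) 0 ∈ H? No
(2) Closure: for all a,b ∈ H, (a+b) mod 38 ∈ H? No  [counterexample: 19 + 19 = 0 ∉ H]
(3) Inverses: for all a ∈ H, -a mod 38 ∈ H? Yes

No, H is not a subgroup of ℤ_38


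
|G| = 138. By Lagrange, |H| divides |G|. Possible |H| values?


Lagrange's theorem: |H| divides |G|
|G| = 138
Divisors of 138: 1, 2, 3, 6, 23, 46, 69, 138

Possible subgroup orders: {1, 2, 3, 6, 23, 46, 69, 138}


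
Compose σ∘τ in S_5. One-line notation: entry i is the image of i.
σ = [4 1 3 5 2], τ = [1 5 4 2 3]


σ∘τ: apply τ first, then σ
1 →τ 1 →σ 4
2 →τ 5 →σ 2
3 →τ 4 →σ 5
4 →τ 2 →σ 1
5 →τ 3 →σ 3

σ∘τ = [4 2 5 1 3]


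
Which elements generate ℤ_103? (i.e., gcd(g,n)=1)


g generates ℤ_n iff gcd(g,n) = 1
Prime factors of 103: 103
Generators are g ∈ {1,...,102} not divisible by any of these primes.
Generators: {1, 2, 3, 4, 5, 6, 7, 8, 9, 10, 11, 12, 13, 14, 15, 16, 17, 18, 19, 20, 21, 22, 23, 24, 25, 26, 27, 28, 29, 30, 31, 32, 33, 34, 35, 36, 37, 38, 39, 40, 41, 42, 43, 44, 45, 46, 47, 48, 49, 50, 51, 52, 53, 54, 55, 56, 57, 58, 59, 60, 61, 62, 63, 64, 65, 66, 67, 68, 69, 70, 71, 72, 73, 74, 75, 76, 77, 78, 79, 80, 81, 82, 83, 84, 85, 86, 87, 88, 89, 90, 91, 92, 93, 94, 95, 96, 97, 98, 99, 100, 101, 102}
Number of generators = φ(103) = 102

Generators of ℤ_103 = {1, 2, 3, 4, 5, 6, 7, 8, 9, 10, 11, 12, 13, 14, 15, 16, 17, 18, 19, 20, 21, 22, 23, 24, 25, 26, 27, 28, 29, 30, 31, 32, 33, 34, 35, 36, 37, 38, 39, 40, 41, 42, 43, 44, 45, 46, 47, 48, 49, 50, 51, 52, 53, 54, 55, 56, 57, 58, 59, 60, 61, 62, 63, 64, 65, 66, 67, 68, 69, 70, 71, 72, 73, 74, 75, 76, 77, 78, 79, 80, 81, 82, 83, 84, 85, 86, 87, 88, 89, 90, 91, 92, 93, 94, 95, 96, 97, 98, 99, 100, 101, 102}


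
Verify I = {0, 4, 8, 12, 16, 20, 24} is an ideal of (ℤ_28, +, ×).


Check ideal conditions for I = {0, 4, 8, 12, 16, 20, 24} in ℤ_28:
(1) I is an additive subgroup? Yes
(2) For r ∈ ℤ_28 and a ∈ I: r·a ∈ I? Yes

Yes, I is an ideal of ℤ_28


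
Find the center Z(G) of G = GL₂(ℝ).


Z(G) = {g ∈ G | gx = xg for all x ∈ G}
Only scalar multiples of the identity commute with all invertible matrices

Z(GL₂(ℝ)) = {aI : a ∈ ℝ, a ≠ 0}


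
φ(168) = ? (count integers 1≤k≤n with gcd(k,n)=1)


Factor n: 168 = 2^3 × 3 × 7
φ(n) = n · ∏(1 - 1/p) over distinct primes p | n
φ(168) = 168 · (1 - 1/2) · (1 - 1/3) · (1 - 1/7) = 48

φ(168) = 48


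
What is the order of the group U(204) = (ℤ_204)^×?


U(n) is the group of units mod n; |U(n)| = φ(n)
|U(204)| = φ(204) = 64

|U(204) = (ℤ_204)^×| = 64


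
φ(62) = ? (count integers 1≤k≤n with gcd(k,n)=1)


Factor n: 62 = 2 × 31
φ(n) = n · ∏(1 - 1/p) over distinct primes p | n
φ(62) = 62 · (1 - 1/2) · (1 - 1/31) = 30

φ(62) = 30


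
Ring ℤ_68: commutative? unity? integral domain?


ℤ_68 is a commutative ring with unity 1; 68 = 2×34 is composite, so 2·34 ≡ 0 gives zero divisors (not an integral domain)
Commutative: Yes
Integral domain: No
Has unity: Yes

ℤ_68: Commutative=Yes, Unity=Yes


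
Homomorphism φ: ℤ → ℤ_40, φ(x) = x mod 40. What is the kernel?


Kernel = preimage of identity
ker(φ) = {x ∈ ℤ : x ≡ 0 (mod 40)} = 40ℤ = {0, ±40, ±80, ...}

ker(φ) = 40ℤ


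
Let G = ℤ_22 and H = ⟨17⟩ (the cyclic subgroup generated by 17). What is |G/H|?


|⟨17⟩| = n / gcd(17, 22) = 22 / 1 = 22
H is normal (ℤ_22 is abelian).
|G/H| = |G| / |H| = 22 / 22 = 1

|G/H| = 1


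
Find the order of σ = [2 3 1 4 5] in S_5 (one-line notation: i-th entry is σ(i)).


Cycle decomposition: (1 2 3)
Cycle lengths: 3
Order = lcm(3) = 3

ord(σ) = 3


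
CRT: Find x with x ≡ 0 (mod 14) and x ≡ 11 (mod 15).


m₁ = 14, m₂ = 15, gcd = 1, so CRT applies. M = m₁·m₂ = 210
Let M₁ = M/m₁ = 15, M₂ = M/m₂ = 14
Find y₁ ≡ M₁⁻¹ (mod m₁): 15⁻¹ ≡ 1 (mod 14)
Find y₂ ≡ M₂⁻¹ (mod m₂): 14⁻¹ ≡ 14 (mod 15)
x = a₁·M₁·y₁ + a₂·M₂·y₂ = 0·15·1 + 11·14·14 = 2156
Reduce mod 210: x ≡ 56
Check: 56 mod 14 = 0 ✓, 56 mod 15 = 11 ✓

x ≡ 56 (mod 210)


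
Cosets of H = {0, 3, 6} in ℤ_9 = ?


H = {0, 3, 6}, |H| = 3
Number of cosets = |G|/|H| = 9/3 = 3
0 + H = {0, 3, 6}
1 + H = {1, 4, 7}
2 + H = {2, 5, 8}

Cosets: 0+H={0,3,6}; 1+H={1,4,7}; 2+H={2,5,8}


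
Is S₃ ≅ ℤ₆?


Comparing S₃ and ℤ₆:
S₃ is non-abelian, ℤ₆ is abelian

No, S₃ ≇ ℤ₆


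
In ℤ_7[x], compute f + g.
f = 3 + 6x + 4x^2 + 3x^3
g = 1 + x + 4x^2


Add coefficients mod 7:
x^0: 3 + 1 = 4 (mod 7)
x^1: 6 + 1 = 0 (mod 7)
x^2: 4 + 4 = 1 (mod 7)
x^3: 3 + 0 = 3 (mod 7)
Result: 4 + x^2 + 3x^3

f + g = 4 + x^2 + 3x^3


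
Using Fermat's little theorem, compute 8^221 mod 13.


Fermat's little theorem: if p is prime and gcd(a,p)=1, then a^(p-1) ≡ 1 (mod p)
p = 13 is prime, gcd(8,13) = 1
Reduce exponent: 221 mod 12 = 5
So 8^221 ≡ 8^5 (mod 13)
8^5 mod 13 = 8

8^221 ≡ 8 (mod 13)


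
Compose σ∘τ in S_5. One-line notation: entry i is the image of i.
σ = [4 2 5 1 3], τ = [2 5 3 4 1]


σ∘τ: apply τ first, then σ
1 →τ 2 →σ 2
2 →τ 5 →σ 3
3 →τ 3 →σ 5
4 →τ 4 →σ 1
5 →τ 1 →σ 4

σ∘τ = [2 3 5 1 4]


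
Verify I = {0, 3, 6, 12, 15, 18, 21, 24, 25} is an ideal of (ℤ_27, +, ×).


Check ideal conditions for I = {0, 3, 6, 12, 15, 18, 21, 24, 25} in ℤ_27:
(1) I is an additive subgroup? No
(2) For r ∈ ℤ_27 and a ∈ I: r·a ∈ I? No  [counterexample: r=2, a=18, r·a mod 27 = 9 ∉ I]

No, I is not an ideal of ℤ_27


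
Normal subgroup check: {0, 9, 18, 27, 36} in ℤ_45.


H = {0, 9, 18, 27, 36} in ℤ_45
ℤ_45 is abelian; every subgroup of an abelian group is normal

Yes, normal subgroup


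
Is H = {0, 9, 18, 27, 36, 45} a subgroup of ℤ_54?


Subgroup test for H = {0, 9, 18, 27, 36, 45} in (ℤ_54, +):
(1) 0 ∈ H? Yes
(2) Closure: for all a,b ∈ H, (a+b) mod 54 ∈ H? Yes
(3) Inverses: for all a ∈ H, -a mod 54 ∈ H? Yes

Yes, H is a subgroup of ℤ_54


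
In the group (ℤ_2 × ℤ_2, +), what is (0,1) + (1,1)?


Operation: componentwise addition mod (2, 2)
(0,1) + (1,1) = ((a₁+b₁) mod 2, (a₂+b₂) mod 2) with a = (0,1), b = (1,1)

(0,1) + (1,1) = (1,0)


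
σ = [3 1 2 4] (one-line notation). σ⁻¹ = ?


To find σ⁻¹, swap domain and range:
σ(1) = 3 → σ⁻¹(3) = 1
σ(2) = 1 → σ⁻¹(1) = 2
σ(3) = 2 → σ⁻¹(2) = 3
σ(4) = 4 → σ⁻¹(4) = 4

σ⁻¹ = [2 3 1 4]


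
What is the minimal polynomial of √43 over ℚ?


√43 satisfies x² - 43 = 0, irreducible over ℚ since 43 is squarefree

Minimal polynomial: x² - 43


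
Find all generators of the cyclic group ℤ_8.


g generates ℤ_n iff gcd(g,n) = 1
Checking each g ∈ {1,...,7}:
gcd(1,8) = 1
gcd(2,8) = 2
gcd(3,8) = 1
gcd(4,8) = 4
gcd(5,8) = 1
gcd(6,8) = 2
gcd(7,8) = 1
Generators: {1, 3, 5, 7}
Number of generators = φ(8) = 4

Generators of ℤ_8 = {1, 3, 5, 7}


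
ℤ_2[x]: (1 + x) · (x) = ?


Expand and collect like terms; reduce coefficients mod 2:
x^0: 1·0 = 0 ≡ 0 (mod 2)
x^1: 1·1 + 1·0 = 1 ≡ 1 (mod 2)
x^2: 1·1 = 1 ≡ 1 (mod 2)
Result: x + x^2

f · g = x + x^2


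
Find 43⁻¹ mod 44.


Use the extended Euclidean algorithm to write 1 = 43·s + 44·t; then s mod 44 is the inverse.
Euclidean algorithm:
  43 = 0·44 + 43
  44 = 1·43 + 1
  43 = 43·1 + 0
gcd(43,44) = 1
Back-substitution gives: 43·(-1) + 44·(1) = 1
So 43⁻¹ ≡ -1 ≡ 43 (mod 44)
Check: 43 × 43 = 1849 ≡ 1 (mod 44) ✓

43⁻¹ ≡ 43 (mod 44)


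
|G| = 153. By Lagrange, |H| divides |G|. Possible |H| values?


Lagrange's theorem: |H| divides |G|
|G| = 153
Divisors of 153: 1, 3, 9, 17, 51, 153

Possible subgroup orders: {1, 3, 9, 17, 51, 153}


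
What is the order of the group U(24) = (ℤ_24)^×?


U(n) is the group of units mod n; |U(n)| = φ(n)
|U(24)| = φ(24) = 8

|U(24) = (ℤ_24)^×| = 8


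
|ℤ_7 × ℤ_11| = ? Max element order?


|ℤ_7 × ℤ_11| = 7 × 11 = 77
Max element order = lcm(7,11) = 77
Cyclic? Yes (gcd=1)

|ℤ_7×ℤ_11| = 77, max element order = 77


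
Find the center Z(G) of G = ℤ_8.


Z(G) = {g ∈ G | gx = xg for all x ∈ G}
ℤ_8 is abelian, so Z(G) = G

Z(ℤ_8) = ℤ_8


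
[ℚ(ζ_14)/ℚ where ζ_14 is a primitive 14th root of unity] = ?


[ℚ(ζ_n):ℚ] = deg Φ_n(x) = φ(n). Here φ(14) = 6

[ℚ(ζ_14)/ℚ where ζ_14 is a primitive 14th root of unity] = 6


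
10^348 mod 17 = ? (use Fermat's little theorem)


Fermat's little theorem: if p is prime and gcd(a,p)=1, then a^(p-1) ≡ 1 (mod p)
p = 17 is prime, gcd(10,17) = 1
Reduce exponent: 348 mod 16 = 12
So 10^348 ≡ 10^12 (mod 17)
10^12 mod 17 = 13

10^348 ≡ 13 (mod 17)


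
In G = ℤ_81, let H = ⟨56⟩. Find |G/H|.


|⟨56⟩| = n / gcd(56, 81) = 81 / 1 = 81
H is normal (ℤ_81 is abelian).
|G/H| = |G| / |H| = 81 / 81 = 1

|G/H| = 1


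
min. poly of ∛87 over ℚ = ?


∛87 satisfies x³ - 87 = 0, irreducible over ℚ (no rational root; 87 is not a perfect cube)

Minimal polynomial: x³ - 87


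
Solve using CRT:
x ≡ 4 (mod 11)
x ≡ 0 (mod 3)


m₁ = 11, m₂ = 3, gcd = 1, so CRT applies. M = m₁·m₂ = 33
Let M₁ = M/m₁ = 3, M₂ = M/m₂ = 11
Find y₁ ≡ M₁⁻¹ (mod m₁): 3⁻¹ ≡ 4 (mod 11)
Find y₂ ≡ M₂⁻¹ (mod m₂): 11⁻¹ ≡ 2 (mod 3)
x = a₁·M₁·y₁ + a₂·M₂·y₂ = 4·3·4 + 0·11·2 = 48
Reduce mod 33: x ≡ 15
Check: 15 mod 11 = 4 ✓, 15 mod 3 = 0 ✓

x ≡ 15 (mod 33)


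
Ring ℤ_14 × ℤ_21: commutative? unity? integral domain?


Direct product ring; commutative with unity (1,1); but (1,0)·(0,1) = (0,0) gives zero divisors, so not an integral domain
Commutative: Yes
Integral domain: No
Has unity: Yes

ℤ_14 × ℤ_21: Commutative=Yes, Unity=Yes


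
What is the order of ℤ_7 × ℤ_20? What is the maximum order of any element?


|ℤ_7 × ℤ_20| = 7 × 20 = 140
Max element order = lcm(7,20) = 140
Cyclic? Yes (gcd=1)

|ℤ_7×ℤ_20| = 140, max element order = 140


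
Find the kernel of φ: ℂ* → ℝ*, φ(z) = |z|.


Kernel = preimage of identity
ker(φ) = {z ∈ ℂ* | |z| = 1} = unit circle S¹

ker(φ) = S¹ (unit circle)


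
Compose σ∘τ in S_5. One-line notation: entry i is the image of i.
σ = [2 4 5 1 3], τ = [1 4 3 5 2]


σ∘τ: apply τ first, then σ
1 →τ 1 →σ 2
2 →τ 4 →σ 1
3 →τ 3 →σ 5
4 →τ 5 →σ 3
5 →τ 2 →σ 4

σ∘τ = [2 1 5 3 4]


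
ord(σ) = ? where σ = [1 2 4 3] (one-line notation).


Cycle decomposition: (3 4)
Cycle lengths: 2
Order = lcm(2) = 2

ord(σ) = 2


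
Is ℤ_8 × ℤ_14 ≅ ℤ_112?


Comparing ℤ_8 × ℤ_14 and ℤ_112:
gcd(8,14) = 2 ≠ 1. Max element order in ℤ_8×ℤ_14 is lcm(8,14) = 56 < 112, so it has no element of order 112

No, ℤ_8 × ℤ_14 ≇ ℤ_112


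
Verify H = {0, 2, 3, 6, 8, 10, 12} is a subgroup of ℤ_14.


Subgroup test for H = {0, 2, 3, 6, 8, 10, 12} in (ℤ_14, +):
(1) 0 ∈ H? Yes
(2) Closure: for all a,b ∈ H, (a+b) mod 14 ∈ H? No  [counterexample: 2 + 2 = 4 ∉ H]
(3) Inverses: for all a ∈ H, -a mod 14 ∈ H? No

No, H is not a subgroup of ℤ_14


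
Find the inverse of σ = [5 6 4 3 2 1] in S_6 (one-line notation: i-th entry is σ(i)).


To find σ⁻¹, swap domain and range:
σ(1) = 5 → σ⁻¹(5) = 1
σ(2) = 6 → σ⁻¹(6) = 2
σ(3) = 4 → σ⁻¹(4) = 3
σ(4) = 3 → σ⁻¹(3) = 4
σ(5) = 2 → σ⁻¹(2) = 5
σ(6) = 1 → σ⁻¹(1) = 6

σ⁻¹ = [6 5 4 3 1 2]


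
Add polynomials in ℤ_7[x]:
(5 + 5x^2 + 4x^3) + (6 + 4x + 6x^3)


Add coefficients mod 7:
x^0: 5 + 6 = 4 (mod 7)
x^1: 0 + 4 = 4 (mod 7)
x^2: 5 + 0 = 5 (mod 7)
x^3: 4 + 6 = 3 (mod 7)
Result: 4 + 4x + 5x^2 + 3x^3

f + g = 4 + 4x + 5x^2 + 3x^3


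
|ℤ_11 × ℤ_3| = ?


|A × B| = |A| · |B|
|ℤ_11 × ℤ_3| = 11 × 3 = 33

|ℤ_11 × ℤ_3| = 33


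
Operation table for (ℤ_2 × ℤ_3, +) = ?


Elements: {(0,0), (0,1), (0,2), (1,0), (1,1), (1,2)}
Operation: componentwise addition mod (2, 3)
Entry (a, b) = ((a₁+b₁) mod 2, (a₂+b₂) mod 3)

Cayley table:
      | (0,0) | (0,1) | (0,2) | (1,0) | (1,1) | (1,2)
(0,0) | (0,0) | (0,1) | (0,2) | (1,0) | (1,1) | (1,2)
(0,1) | (0,1) | (0,2) | (0,0) | (1,1) | (1,2) | (1,0)
(0,2) | (0,2) | (0,0) | (0,1) | (1,2) | (1,0) | (1,1)
(1,0) | (1,0) | (1,1) | (1,2) | (0,0) | (0,1) | (0,2)
(1,1) | (1,1) | (1,2) | (1,0) | (0,1) | (0,2) | (0,0)
(1,2) | (1,2) | (1,0) | (1,1) | (0,2) | (0,0) | (0,1)


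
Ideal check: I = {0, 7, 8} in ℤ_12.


Check ideal conditions for I = {0, 7, 8} in ℤ_12:
(1) I is an additive subgroup? No
(2) For r ∈ ℤ_12 and a ∈ I: r·a ∈ I? No  [counterexample: r=2, a=7, r·a mod 12 = 2 ∉ I]

No, I is not an ideal of ℤ_12


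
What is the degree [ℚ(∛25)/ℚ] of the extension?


∛25 has minimal polynomial x³ - 25 (irreducible over ℚ since 25 is not a perfect cube)

[ℚ(∛25)/ℚ] = 3


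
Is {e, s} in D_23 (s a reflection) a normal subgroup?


H = {e, s} in D_23 (s a reflection)
r·s·r⁻¹ = sr⁻² ≠ s for n ≥ 3, so {e, s} is not closed under conjugation

No, not a normal subgroup


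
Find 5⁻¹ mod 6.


Use the extended Euclidean algorithm to write 1 = 5·s + 6·t; then s mod 6 is the inverse.
Euclidean algorithm:
  5 = 0·6 + 5
  6 = 1·5 + 1
  5 = 5·1 + 0
gcd(5,6) = 1
Back-substitution gives: 5·(-1) + 6·(1) = 1
So 5⁻¹ ≡ -1 ≡ 5 (mod 6)
Check: 5 × 5 = 25 ≡ 1 (mod 6) ✓

5⁻¹ ≡ 5 (mod 6)


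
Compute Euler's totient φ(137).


Factor n: 137 = 137
φ(n) = n · ∏(1 - 1/p) over distinct primes p | n
φ(137) = 137 · (1 - 1/137) = 136

φ(137) = 136


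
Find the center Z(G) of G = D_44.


Z(G) = {g ∈ G | gx = xg for all x ∈ G}
For even n, Z(D_n) = {e, r^(n/2)}: the 180° rotation r^22 commutes with every reflection and rotation

Z(D_44) = {e, r^22}


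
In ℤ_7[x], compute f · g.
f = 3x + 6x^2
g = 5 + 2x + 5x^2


Expand and collect like terms; reduce coefficients mod 7:
x^0: 0·5 = 0 ≡ 0 (mod 7)
x^1: 0·2 + 3·5 = 15 ≡ 1 (mod 7)
x^2: 0·5 + 3·2 + 6·5 = 36 ≡ 1 (mod 7)
x^3: 3·5 + 6·2 = 27 ≡ 6 (mod 7)
x^4: 6·5 = 30 ≡ 2 (mod 7)
Result: x + x^2 + 6x^3 + 2x^4

f · g = x + x^2 + 6x^3 + 2x^4


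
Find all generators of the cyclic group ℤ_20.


g generates ℤ_n iff gcd(g,n) = 1
Prime factors of 20: 2, 5
Generators are g ∈ {1,...,19} not divisible by any of these primes.
Generators: {1, 3, 7, 9, 11, 13, 17, 19}
Number of generators = φ(20) = 8

Generators of ℤ_20 = {1, 3, 7, 9, 11, 13, 17, 19}


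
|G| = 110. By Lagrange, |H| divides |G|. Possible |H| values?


Lagrange's theorem: |H| divides |G|
|G| = 110
Divisors of 110: 1, 2, 5, 10, 11, 22, 55, 110

Possible subgroup orders: {1, 2, 5, 10, 11, 22, 55, 110}


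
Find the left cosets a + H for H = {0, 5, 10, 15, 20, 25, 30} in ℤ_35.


H = {0, 5, 10, 15, 20, 25, 30}, |H| = 7
Number of cosets = |G|/|H| = 35/7 = 5
0 + H = {0, 5, 10, 15, 20, 25, 30}
1 + H = {1, 6, 11, 16, 21, 26, 31}
2 + H = {2, 7, 12, 17, 22, 27, 32}
3 + H = {3, 8, 13, 18, 23, 28, 33}
4 + H = {4, 9, 14, 19, 24, 29, 34}

Cosets: 0+H={0,5,10,15,20,25,30}; 1+H={1,6,11,16,21,26,31}; 2+H={2,7,12,17,22,27,32}; 3+H={3,8,13,18,23,28,33}; 4+H={4,9,14,19,24,29,34}


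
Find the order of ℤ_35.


ℤ_n has n elements.

|ℤ_35| = 35


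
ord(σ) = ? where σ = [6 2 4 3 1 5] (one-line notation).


Cycle decomposition: (1 6 5) (3 4)
Cycle lengths: 3, 2
Order = lcm(3, 2) = 6

ord(σ) = 6


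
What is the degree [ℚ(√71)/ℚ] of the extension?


√71 has minimal polynomial x² - 71 (irreducible over ℚ since 71 is squarefree)

[ℚ(√71)/ℚ] = 2


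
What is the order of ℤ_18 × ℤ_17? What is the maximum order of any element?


|ℤ_18 × ℤ_17| = 18 × 17 = 306
Max element order = lcm(18,17) = 306
Cyclic? Yes (gcd=1)

|ℤ_18×ℤ_17| = 306, max element order = 306


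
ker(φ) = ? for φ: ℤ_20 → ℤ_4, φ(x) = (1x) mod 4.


Kernel = preimage of identity
ker(φ) = {x ∈ ℤ_20 : 1x ≡ 0 (mod 4)}. Since 4 | 20, φ is well-defined. The kernel is the cyclic subgroup ⟨4⟩ of ℤ_20 (order 5), i.e. {0, 4, 8, 12, 16}

ker(φ) = {0, 4, 8, 12, 16}


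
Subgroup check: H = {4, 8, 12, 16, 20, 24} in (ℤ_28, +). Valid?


Subgroup test for H = {4, 8, 12, 16, 20, 24} in (ℤ_28, +):
(1) 0 ∈ H? No
(2) Closure: for all a,b ∈ H, (a+b) mod 28 ∈ H? No  [counterexample: 4 + 24 = 0 ∉ H]
(3) Inverses: for all a ∈ H, -a mod 28 ∈ H? Yes

No, H is not a subgroup of ℤ_28


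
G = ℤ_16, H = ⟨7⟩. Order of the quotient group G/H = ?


|⟨7⟩| = n / gcd(7, 16) = 16 / 1 = 16
H is normal (ℤ_16 is abelian).
|G/H| = |G| / |H| = 16 / 16 = 1

|G/H| = 1


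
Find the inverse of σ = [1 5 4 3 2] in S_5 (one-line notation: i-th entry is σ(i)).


To find σ⁻¹, swap domain and range:
σ(1) = 1 → σ⁻¹(1) = 1
σ(2) = 5 → σ⁻¹(5) = 2
σ(3) = 4 → σ⁻¹(4) = 3
σ(4) = 3 → σ⁻¹(3) = 4
σ(5) = 2 → σ⁻¹(2) = 5

σ⁻¹ = [1 5 4 3 2]


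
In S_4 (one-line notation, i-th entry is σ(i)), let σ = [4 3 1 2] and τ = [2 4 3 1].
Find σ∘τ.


σ∘τ: apply τ first, then σ
1 →τ 2 →σ 3
2 →τ 4 →σ 2
3 →τ 3 →σ 1
4 →τ 1 →σ 4

σ∘τ = [3 2 1 4]
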